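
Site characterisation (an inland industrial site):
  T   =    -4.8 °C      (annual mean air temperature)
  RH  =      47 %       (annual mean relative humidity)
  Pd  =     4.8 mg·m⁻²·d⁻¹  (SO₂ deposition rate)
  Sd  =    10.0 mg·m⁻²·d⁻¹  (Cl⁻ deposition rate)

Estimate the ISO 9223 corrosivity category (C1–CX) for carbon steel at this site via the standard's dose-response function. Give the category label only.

carbon steel: T≤10 °C ⇒ hinge +0.150·(-4.8−10) = -2.2200
  Pd branch = 1.77·Pd^0.52·e^(0.02·RH+f) = 1.113 μm/a
  Cl⁻ term: 0.102·10.0^0.62·exp(0.033·47+0.04·-4.8) = 1.655
  sum: 1.113 + 1.655 → r_corr = 2.768 μm/a
2.77 μm/a falls in (1.3, 25] for carbon steel → category C2

C2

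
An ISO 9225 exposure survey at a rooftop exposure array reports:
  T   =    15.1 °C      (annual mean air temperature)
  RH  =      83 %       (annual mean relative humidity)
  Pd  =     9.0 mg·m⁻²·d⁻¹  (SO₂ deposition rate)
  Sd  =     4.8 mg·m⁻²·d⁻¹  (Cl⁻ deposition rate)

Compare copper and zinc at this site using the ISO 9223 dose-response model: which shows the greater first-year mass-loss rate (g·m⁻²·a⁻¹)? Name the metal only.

copper: temperature factor f = -0.080·(5.1) = -0.4080
  SO₂ term: 0.0053·9.0^0.26·exp(0.059·83-0.4080) = 0.8355
  Cl⁻ term: 0.01025·4.8^0.27·exp(0.036·83+0.049·15.1) = 0.6511
  r_corr = 0.8355 + 0.6511 = 1.487 μm/a
  mass loss = 1.487 μm/a × 8.96 g/cm³ = 13.32 g·m⁻²·a⁻¹
zinc: f(T) = -0.071·(T−10) [T>10 °C] = -0.3621
  Pd branch = 0.0129·Pd^0.44·e^(0.046·RH+f) = 1.075 μm/a
  Sd branch = 0.0175·Sd^0.57·e^(0.008·RH+0.085·T) = 0.3 μm/a
  sum: 1.075 + 0.3 → r_corr = 1.375 μm/a
  mass loss = 1.375 μm/a × 7.14 g/cm³ = 9.816 g·m⁻²·a⁻¹
Ordering by g·m⁻²·a⁻¹: copper (13.3) > zinc (9.82)

copper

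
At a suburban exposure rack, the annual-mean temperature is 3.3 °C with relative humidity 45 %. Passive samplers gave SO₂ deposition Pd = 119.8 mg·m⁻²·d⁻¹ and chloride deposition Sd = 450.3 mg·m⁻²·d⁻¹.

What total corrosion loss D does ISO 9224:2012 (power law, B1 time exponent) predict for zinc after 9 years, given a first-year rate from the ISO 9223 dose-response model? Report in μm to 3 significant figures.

D(9) = 10.3 μm

zinc: temperature factor f = +0.038·(-6.7) = -0.2546
  SO₂ term: 0.0129·119.8^0.44·exp(0.046·45-0.2546) = 0.6509
  Sd branch = 0.0175·Sd^0.57·e^(0.008·RH+0.085·T) = 1.081 μm/a
  r_corr = 0.6509 + 1.081 = 1.732 μm/a
Long-term exponent b (ISO 9224 Table 2, B1) = 0.813
  D(9) = 1.732 × 9^0.813 = 1.732 × 5.968 = 10.33 μm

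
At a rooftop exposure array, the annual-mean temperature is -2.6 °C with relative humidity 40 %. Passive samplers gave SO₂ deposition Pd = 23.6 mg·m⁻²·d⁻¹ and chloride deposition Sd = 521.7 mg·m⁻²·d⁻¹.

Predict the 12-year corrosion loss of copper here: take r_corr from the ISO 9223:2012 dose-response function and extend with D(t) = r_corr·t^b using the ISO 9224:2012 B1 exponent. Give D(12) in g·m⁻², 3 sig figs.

copper: T≤10 °C ⇒ hinge +0.126·(-2.6−10) = -1.5876
  Pd branch = 0.0053·Pd^0.26·e^(0.059·RH+f) = 0.0261 μm/a
  Cl⁻ term: 0.01025·521.7^0.27·exp(0.036·40+0.049·-2.6) = 0.2063
  r_corr = 0.0261 + 0.2063 = 0.2324 μm/a
Long-term exponent b (ISO 9224 Table 2, B1) = 0.667
  D(12) = 0.2324 × 12^0.667 = 0.2324 × 5.246 = 1.219 μm
  Mass loss = 1.219 μm × 8.96 g/cm³ = 10.92 g·m⁻²

D(12) = 10.9 g·m⁻²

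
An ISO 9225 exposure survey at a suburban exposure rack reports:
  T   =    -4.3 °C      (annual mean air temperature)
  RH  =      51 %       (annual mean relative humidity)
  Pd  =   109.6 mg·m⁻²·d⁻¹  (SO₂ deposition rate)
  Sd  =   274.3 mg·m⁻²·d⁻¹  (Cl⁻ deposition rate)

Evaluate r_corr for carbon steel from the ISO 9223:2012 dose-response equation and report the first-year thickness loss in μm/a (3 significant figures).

carbon steel: temperature factor f = +0.150·(-14.3) = -2.1450
  Pd branch = 1.77·Pd^0.52·e^(0.02·RH+f) = 6.608 μm/a
  Sd branch = 0.102·Sd^0.62·e^(0.033·RH+0.04·T) = 15.01 μm/a
  r_corr = 6.608 + 15.01 = 21.62 μm/a

r_corr = 21.6 μm/a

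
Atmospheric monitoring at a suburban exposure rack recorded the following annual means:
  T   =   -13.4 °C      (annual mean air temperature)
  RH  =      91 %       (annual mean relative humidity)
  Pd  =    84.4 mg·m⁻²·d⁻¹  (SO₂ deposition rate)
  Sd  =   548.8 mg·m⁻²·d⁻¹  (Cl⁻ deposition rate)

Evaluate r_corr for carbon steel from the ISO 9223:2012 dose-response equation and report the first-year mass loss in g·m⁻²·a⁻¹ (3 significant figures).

carbon steel: T≤10 °C ⇒ hinge +0.150·(-13.4−10) = -3.5100
  sulphur-dioxide contribution → 3.279 μm/a
  chloride contribution → 60.04 μm/a
  total first-year rate 63.32 μm/a
Convert to mass loss: 63.32 μm/a × 7.85 g/cm³ = 497.1 g·m⁻²·a⁻¹

r_corr = 497 g·m⁻²·a⁻¹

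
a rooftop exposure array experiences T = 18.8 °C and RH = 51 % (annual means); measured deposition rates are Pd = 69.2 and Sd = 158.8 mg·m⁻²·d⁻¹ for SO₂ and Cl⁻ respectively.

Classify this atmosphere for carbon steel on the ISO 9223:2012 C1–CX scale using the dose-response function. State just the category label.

carbon steel: T>10 °C ⇒ hinge -0.054·(18.8−10) = -0.4752
  sulphur-dioxide contribution → 27.63 μm/a
  chloride contribution → 26.95 μm/a
  ⇒ r_corr(carbon steel) = 54.59 μm/a
54.6 μm/a falls in (50, 80] for carbon steel → category C4

C4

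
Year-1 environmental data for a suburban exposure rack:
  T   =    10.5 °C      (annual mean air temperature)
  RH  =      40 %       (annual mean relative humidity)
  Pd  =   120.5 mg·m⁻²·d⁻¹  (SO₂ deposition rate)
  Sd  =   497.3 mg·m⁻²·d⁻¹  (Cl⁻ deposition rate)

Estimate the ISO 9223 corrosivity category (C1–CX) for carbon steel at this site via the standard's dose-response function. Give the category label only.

carbon steel: T>10 °C ⇒ hinge -0.054·(10.5−10) = -0.0270
  sulphur-dioxide contribution → 46.32 μm/a
  chloride contribution → 27.3 μm/a
  ⇒ r_corr(carbon steel) = 73.62 μm/a
Category bounds: 50…80 μm/a bracket r_corr ⇒ C4

C4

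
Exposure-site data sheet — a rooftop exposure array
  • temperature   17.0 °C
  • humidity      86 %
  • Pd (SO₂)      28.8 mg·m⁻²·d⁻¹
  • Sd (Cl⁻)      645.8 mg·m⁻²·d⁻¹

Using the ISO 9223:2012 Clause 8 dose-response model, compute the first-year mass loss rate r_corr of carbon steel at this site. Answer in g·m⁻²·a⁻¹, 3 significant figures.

carbon steel: T>10 °C ⇒ hinge -0.054·(17.0−10) = -0.3780
  sulphur-dioxide contribution → 38.88 μm/a
  chloride contribution → 190 μm/a
  ⇒ r_corr(carbon steel) = 228.9 μm/a
Convert to mass loss: 228.9 μm/a × 7.85 g/cm³ = 1797 g·m⁻²·a⁻¹

r_corr = 1.80e+03 g·m⁻²·a⁻¹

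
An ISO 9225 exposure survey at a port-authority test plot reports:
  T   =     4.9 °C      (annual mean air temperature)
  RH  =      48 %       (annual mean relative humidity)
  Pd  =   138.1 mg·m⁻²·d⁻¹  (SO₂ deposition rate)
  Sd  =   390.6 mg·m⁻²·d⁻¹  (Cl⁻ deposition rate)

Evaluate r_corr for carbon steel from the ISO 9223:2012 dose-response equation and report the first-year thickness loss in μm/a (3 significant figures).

carbon steel: f(T) = +0.150·(T−10) [T≤10 °C] = -0.7650
  Pd branch = 1.77·Pd^0.52·e^(0.02·RH+f) = 27.9 μm/a
  Sd branch = 0.102·Sd^0.62·e^(0.033·RH+0.04·T) = 24.46 μm/a
  r_corr = 27.9 + 24.46 = 52.36 μm/a

r_corr = 52.4 μm/a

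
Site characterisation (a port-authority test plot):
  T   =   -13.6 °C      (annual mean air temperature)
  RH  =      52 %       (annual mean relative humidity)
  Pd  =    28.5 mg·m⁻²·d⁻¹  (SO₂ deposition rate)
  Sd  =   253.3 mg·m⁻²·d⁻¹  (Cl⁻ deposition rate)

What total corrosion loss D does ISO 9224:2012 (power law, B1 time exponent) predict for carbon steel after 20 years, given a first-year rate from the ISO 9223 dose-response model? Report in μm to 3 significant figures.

carbon steel: T≤10 °C ⇒ hinge +0.150·(-13.6−10) = -3.5400
  SO₂ term: 1.77·28.5^0.52·exp(0.02·52-3.5400) = 0.8294
  Sd branch = 0.102·Sd^0.62·e^(0.033·RH+0.04·T) = 10.18 μm/a
  r_corr = 0.8294 + 10.18 = 11.01 μm/a
Power-law: D(20) = r_corr · 20^0.523
  D(20) = 11.01 × 20^0.523 = 11.01 × 4.791 = 52.76 μm

D(20) = 52.8 μm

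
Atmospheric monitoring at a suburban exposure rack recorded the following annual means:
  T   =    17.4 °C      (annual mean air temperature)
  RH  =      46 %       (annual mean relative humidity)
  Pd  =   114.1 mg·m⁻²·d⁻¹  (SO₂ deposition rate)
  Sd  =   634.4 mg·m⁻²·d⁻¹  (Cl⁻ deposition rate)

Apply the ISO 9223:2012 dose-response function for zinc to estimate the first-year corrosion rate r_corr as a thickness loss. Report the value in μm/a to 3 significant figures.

r_corr = 4.90 μm/a

zinc: temperature factor f = -0.071·(7.4) = -0.5254
  sulphur-dioxide contribution → 0.5088 μm/a
  chloride contribution → 4.391 μm/a
  ⇒ r_corr(zinc) = 4.899 μm/a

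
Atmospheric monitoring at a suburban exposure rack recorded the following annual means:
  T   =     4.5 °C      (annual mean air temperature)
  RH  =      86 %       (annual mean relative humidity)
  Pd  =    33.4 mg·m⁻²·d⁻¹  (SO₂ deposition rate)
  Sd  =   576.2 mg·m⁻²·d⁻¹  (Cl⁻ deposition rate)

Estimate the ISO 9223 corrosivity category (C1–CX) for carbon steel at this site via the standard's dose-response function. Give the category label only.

carbon steel: temperature factor f = +0.150·(-5.5) = -0.8250
  Pd branch = 1.77·Pd^0.52·e^(0.02·RH+f) = 26.85 μm/a
  Cl⁻ term: 0.102·576.2^0.62·exp(0.033·86+0.04·4.5) = 107.4
  r_corr = 26.85 + 107.4 = 134.2 μm/a
ISO 9223 Table 2 (carbon steel): 80 < 134 ≤ 200 μm/a ⇒ C5

C5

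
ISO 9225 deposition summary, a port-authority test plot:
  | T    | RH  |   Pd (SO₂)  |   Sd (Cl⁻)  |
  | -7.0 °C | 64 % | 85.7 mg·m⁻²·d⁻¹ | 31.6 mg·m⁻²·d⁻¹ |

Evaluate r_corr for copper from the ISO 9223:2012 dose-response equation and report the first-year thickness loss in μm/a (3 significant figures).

copper: f(T) = +0.126·(T−10) [T≤10 °C] = -2.1420
  SO₂ term: 0.0053·85.7^0.26·exp(0.059·64-2.1420) = 0.08639
  Sd branch = 0.01025·Sd^0.27·e^(0.036·RH+0.049·T) = 0.1851 μm/a
  sum: 0.08639 + 0.1851 → r_corr = 0.2714 μm/a

r_corr = 0.271 μm/a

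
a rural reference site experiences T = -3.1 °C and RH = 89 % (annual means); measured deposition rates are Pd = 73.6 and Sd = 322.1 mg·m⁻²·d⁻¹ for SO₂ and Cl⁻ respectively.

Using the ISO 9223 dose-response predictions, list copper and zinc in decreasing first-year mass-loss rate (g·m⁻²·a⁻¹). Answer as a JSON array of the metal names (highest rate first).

["zinc", "copper"]

copper: f(T) = +0.126·(T−10) [T≤10 °C] = -1.6506
  Pd branch = 0.0053·Pd^0.26·e^(0.059·RH+f) = 0.5933 μm/a
  Sd branch = 0.01025·Sd^0.27·e^(0.036·RH+0.049·T) = 1.031 μm/a
  sum: 0.5933 + 1.031 → r_corr = 1.625 μm/a
  mass loss = 1.625 μm/a × 8.96 g/cm³ = 14.56 g·m⁻²·a⁻¹
zinc: temperature factor f = +0.038·(-13.1) = -0.4978
  Pd branch = 0.0129·Pd^0.44·e^(0.046·RH+f) = 3.118 μm/a
  Cl⁻ term: 0.0175·322.1^0.57·exp(0.008·89+0.085·-3.1) = 0.7368
  sum: 3.118 + 0.7368 → r_corr = 3.854 μm/a
  mass loss = 3.854 μm/a × 7.14 g/cm³ = 27.52 g·m⁻²·a⁻¹
Ordering by g·m⁻²·a⁻¹: zinc (27.5) > copper (14.6)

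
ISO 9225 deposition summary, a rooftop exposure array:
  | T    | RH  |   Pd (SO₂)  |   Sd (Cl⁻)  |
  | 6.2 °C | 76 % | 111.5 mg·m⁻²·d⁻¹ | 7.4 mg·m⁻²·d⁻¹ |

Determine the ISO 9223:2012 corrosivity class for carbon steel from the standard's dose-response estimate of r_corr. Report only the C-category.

C4

carbon steel: temperature factor f = +0.150·(-3.8) = -0.5700
  SO₂ term: 1.77·111.5^0.52·exp(0.02·76-0.5700) = 53.11
  Cl⁻ term: 0.102·7.4^0.62·exp(0.033·76+0.04·6.2) = 5.552
  r_corr = 53.11 + 5.552 = 58.66 μm/a
Category bounds: 50…80 μm/a bracket r_corr ⇒ C4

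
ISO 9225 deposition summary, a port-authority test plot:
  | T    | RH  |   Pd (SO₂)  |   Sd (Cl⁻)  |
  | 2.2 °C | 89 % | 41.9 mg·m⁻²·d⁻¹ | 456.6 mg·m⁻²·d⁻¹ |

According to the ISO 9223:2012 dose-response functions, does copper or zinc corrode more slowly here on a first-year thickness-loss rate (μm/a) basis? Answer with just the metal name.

copper

copper: f(T) = +0.126·(T−10) [T≤10 °C] = -0.9828
  SO₂ term: 0.0053·41.9^0.26·exp(0.059·89-0.9828) = 0.9993
  Cl⁻ term: 0.01025·456.6^0.27·exp(0.036·89+0.049·2.2) = 1.469
  sum: 0.9993 + 1.469 → r_corr = 2.469 μm/a
zinc: temperature factor f = +0.038·(-7.8) = -0.2964
  Pd branch = 0.0129·Pd^0.44·e^(0.046·RH+f) = 2.976 μm/a
  Cl⁻ term: 0.0175·456.6^0.57·exp(0.008·89+0.085·2.2) = 1.411
  sum: 2.976 + 1.411 → r_corr = 4.387 μm/a
Ordering by μm/a: zinc (4.39) > copper (2.47)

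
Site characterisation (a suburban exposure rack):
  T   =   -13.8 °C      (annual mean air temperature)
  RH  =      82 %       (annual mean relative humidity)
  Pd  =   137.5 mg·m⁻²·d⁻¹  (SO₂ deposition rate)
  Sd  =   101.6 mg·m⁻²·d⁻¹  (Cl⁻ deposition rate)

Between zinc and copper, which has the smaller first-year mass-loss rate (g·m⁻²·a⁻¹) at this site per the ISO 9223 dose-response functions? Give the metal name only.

zinc: f(T) = +0.038·(T−10) [T≤10 °C] = -0.9044
  Pd branch = 0.0129·Pd^0.44·e^(0.046·RH+f) = 1.981 μm/a
  Sd branch = 0.0175·Sd^0.57·e^(0.008·RH+0.085·T) = 0.1454 μm/a
  sum: 1.981 + 0.1454 → r_corr = 2.126 μm/a
  mass loss = 2.126 μm/a × 7.14 g/cm³ = 15.18 g·m⁻²·a⁻¹
copper: f(T) = +0.126·(T−10) [T≤10 °C] = -2.9988
  Pd branch = 0.0053·Pd^0.26·e^(0.059·RH+f) = 0.1199 μm/a
  Cl⁻ term: 0.01025·101.6^0.27·exp(0.036·82+0.049·-13.8) = 0.3475
  sum: 0.1199 + 0.3475 → r_corr = 0.4674 μm/a
  mass loss = 0.4674 μm/a × 8.96 g/cm³ = 4.188 g·m⁻²·a⁻¹
Ordering by g·m⁻²·a⁻¹: zinc (15.2) > copper (4.19)

copper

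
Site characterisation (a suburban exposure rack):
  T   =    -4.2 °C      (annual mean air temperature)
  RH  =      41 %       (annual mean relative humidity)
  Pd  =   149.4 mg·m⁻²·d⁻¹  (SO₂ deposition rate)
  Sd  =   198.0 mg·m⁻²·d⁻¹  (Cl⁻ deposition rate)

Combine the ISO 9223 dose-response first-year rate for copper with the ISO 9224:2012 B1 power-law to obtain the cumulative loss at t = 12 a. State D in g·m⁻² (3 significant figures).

copper: temperature factor f = +0.126·(-14.2) = -1.7892
  sulphur-dioxide contribution → 0.03657 μm/a
  chloride contribution → 0.1522 μm/a
  total first-year rate 0.1888 μm/a
Long-term exponent b (ISO 9224 Table 2, B1) = 0.667
  D(12) = 0.1888 × 12^0.667 = 0.1888 × 5.246 = 0.9903 μm
  Mass loss = 0.9903 μm × 8.96 g/cm³ = 8.874 g·m⁻²

D(12) = 8.87 g·m⁻²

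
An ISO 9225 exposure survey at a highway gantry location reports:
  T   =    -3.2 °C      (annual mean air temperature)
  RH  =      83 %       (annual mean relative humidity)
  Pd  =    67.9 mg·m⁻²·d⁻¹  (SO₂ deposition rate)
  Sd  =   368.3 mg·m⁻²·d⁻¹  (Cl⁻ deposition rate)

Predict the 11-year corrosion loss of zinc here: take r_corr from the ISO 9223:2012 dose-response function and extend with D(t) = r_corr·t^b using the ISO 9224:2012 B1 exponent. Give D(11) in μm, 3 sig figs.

D(11) = 21.3 μm

zinc: T≤10 °C ⇒ hinge +0.038·(-3.2−10) = -0.5016
  sulphur-dioxide contribution → 2.275 μm/a
  chloride contribution → 0.7517 μm/a
  total first-year rate 3.026 μm/a
Long-term exponent b (ISO 9224 Table 2, B1) = 0.813
  D(11) = 3.026 × 11^0.813 = 3.026 × 7.025 = 21.26 μm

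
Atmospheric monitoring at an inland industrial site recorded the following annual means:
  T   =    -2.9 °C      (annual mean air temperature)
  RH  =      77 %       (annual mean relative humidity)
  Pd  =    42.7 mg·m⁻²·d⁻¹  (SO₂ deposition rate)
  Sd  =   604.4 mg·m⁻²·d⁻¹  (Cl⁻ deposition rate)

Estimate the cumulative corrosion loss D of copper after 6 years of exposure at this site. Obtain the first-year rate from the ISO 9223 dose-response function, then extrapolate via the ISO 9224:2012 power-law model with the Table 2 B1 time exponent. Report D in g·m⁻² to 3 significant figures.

D(6) = 31.4 g·m⁻²

copper: f(T) = +0.126·(T−10) [T≤10 °C] = -1.6254
  SO₂ term: 0.0053·42.7^0.26·exp(0.059·77-1.6254) = 0.2602
  Sd branch = 0.01025·Sd^0.27·e^(0.036·RH+0.049·T) = 0.8014 μm/a
  sum: 0.2602 + 0.8014 → r_corr = 1.062 μm/a
Long-term exponent b (ISO 9224 Table 2, B1) = 0.667
  D(6) = 1.062 × 6^0.667 = 1.062 × 3.304 = 3.507 μm
  Mass loss = 3.507 μm × 8.96 g/cm³ = 31.43 g·m⁻²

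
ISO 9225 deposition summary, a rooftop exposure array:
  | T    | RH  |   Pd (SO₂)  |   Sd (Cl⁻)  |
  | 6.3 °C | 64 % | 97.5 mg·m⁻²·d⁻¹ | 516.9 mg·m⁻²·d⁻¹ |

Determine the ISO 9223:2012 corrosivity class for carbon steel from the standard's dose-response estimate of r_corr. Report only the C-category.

carbon steel: temperature factor f = +0.150·(-3.7) = -0.5550
  sulphur-dioxide contribution → 39.55 μm/a
  chloride contribution → 52.19 μm/a
  total first-year rate 91.74 μm/a
ISO 9223 Table 2 (carbon steel): 80 < 91.7 ≤ 200 μm/a ⇒ C5

C5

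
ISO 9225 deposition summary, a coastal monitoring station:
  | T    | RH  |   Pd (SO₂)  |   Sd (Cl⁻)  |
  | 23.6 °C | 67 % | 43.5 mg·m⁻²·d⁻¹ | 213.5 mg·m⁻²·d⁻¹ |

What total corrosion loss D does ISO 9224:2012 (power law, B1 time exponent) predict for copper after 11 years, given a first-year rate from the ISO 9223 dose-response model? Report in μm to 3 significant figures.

D(11) = 8.88 μm

copper: T>10 °C ⇒ hinge -0.080·(23.6−10) = -1.0880
  SO₂ term: 0.0053·43.5^0.26·exp(0.059·67-1.0880) = 0.248
  Cl⁻ term: 0.01025·213.5^0.27·exp(0.036·67+0.049·23.6) = 1.547
  r_corr = 0.248 + 1.547 = 1.795 μm/a
Long-term exponent b (ISO 9224 Table 2, B1) = 0.667
  D(11) = 1.795 × 11^0.667 = 1.795 × 4.95 = 8.884 μm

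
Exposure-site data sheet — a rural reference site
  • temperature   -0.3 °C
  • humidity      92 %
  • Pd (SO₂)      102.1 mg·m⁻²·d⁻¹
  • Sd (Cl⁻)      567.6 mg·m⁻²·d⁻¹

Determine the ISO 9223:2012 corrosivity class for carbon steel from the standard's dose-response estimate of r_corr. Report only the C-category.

C5

carbon steel: f(T) = +0.150·(T−10) [T≤10 °C] = -1.5450
  Pd branch = 1.77·Pd^0.52·e^(0.02·RH+f) = 26.35 μm/a
  Sd branch = 0.102·Sd^0.62·e^(0.033·RH+0.04·T) = 107 μm/a
  r_corr = 26.35 + 107 = 133.4 μm/a
ISO 9223 Table 2 (carbon steel): 80 < 133 ≤ 200 μm/a ⇒ C5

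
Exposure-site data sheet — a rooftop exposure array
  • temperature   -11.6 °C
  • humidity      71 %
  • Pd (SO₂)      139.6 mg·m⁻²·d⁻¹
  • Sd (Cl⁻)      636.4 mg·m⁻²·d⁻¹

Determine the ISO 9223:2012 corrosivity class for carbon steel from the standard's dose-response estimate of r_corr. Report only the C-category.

carbon steel: temperature factor f = +0.150·(-21.6) = -3.2400
  Pd branch = 1.77·Pd^0.52·e^(0.02·RH+f) = 3.74 μm/a
  Cl⁻ term: 0.102·636.4^0.62·exp(0.033·71+0.04·-11.6) = 36.56
  sum: 3.74 + 36.56 → r_corr = 40.3 μm/a
Category bounds: 25…50 μm/a bracket r_corr ⇒ C3

C3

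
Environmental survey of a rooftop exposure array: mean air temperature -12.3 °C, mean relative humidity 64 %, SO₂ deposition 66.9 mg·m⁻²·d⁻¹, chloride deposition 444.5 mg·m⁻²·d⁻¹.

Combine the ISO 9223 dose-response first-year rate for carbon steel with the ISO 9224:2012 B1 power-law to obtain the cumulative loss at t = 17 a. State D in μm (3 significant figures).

carbon steel: T≤10 °C ⇒ hinge +0.150·(-12.3−10) = -3.3450
  sulphur-dioxide contribution → 1.997 μm/a
  chloride contribution → 22.59 μm/a
  total first-year rate 24.58 μm/a
Power-law: D(17) = r_corr · 17^0.523
  D(17) = 24.58 × 17^0.523 = 24.58 × 4.401 = 108.2 μm

D(17) = 108 μm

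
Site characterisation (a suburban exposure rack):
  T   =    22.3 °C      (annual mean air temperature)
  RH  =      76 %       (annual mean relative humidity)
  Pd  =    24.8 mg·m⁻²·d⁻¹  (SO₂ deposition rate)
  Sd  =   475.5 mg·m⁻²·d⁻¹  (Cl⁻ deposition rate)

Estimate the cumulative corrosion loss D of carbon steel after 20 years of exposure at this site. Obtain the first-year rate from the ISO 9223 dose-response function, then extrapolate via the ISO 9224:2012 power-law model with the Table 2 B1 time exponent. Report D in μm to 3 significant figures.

carbon steel: T>10 °C ⇒ hinge -0.054·(22.3−10) = -0.6642
  sulphur-dioxide contribution → 22.12 μm/a
  chloride contribution → 139.6 μm/a
  total first-year rate 161.8 μm/a
Power-law: D(20) = r_corr · 20^0.523
  D(20) = 161.8 × 20^0.523 = 161.8 × 4.791 = 775 μm

D(20) = 775 μm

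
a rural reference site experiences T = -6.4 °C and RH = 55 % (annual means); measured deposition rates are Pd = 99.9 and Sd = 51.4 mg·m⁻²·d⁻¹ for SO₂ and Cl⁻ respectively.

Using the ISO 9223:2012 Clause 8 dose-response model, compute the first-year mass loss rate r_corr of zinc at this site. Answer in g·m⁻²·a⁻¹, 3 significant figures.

zinc: T≤10 °C ⇒ hinge +0.038·(-6.4−10) = -0.6232
  Pd branch = 0.0129·Pd^0.44·e^(0.046·RH+f) = 0.6584 μm/a
  Cl⁻ term: 0.0175·51.4^0.57·exp(0.008·55+0.085·-6.4) = 0.149
  r_corr = 0.6584 + 0.149 = 0.8074 μm/a
Convert to mass loss: 0.8074 μm/a × 7.14 g/cm³ = 5.765 g·m⁻²·a⁻¹

r_corr = 5.76 g·m⁻²·a⁻¹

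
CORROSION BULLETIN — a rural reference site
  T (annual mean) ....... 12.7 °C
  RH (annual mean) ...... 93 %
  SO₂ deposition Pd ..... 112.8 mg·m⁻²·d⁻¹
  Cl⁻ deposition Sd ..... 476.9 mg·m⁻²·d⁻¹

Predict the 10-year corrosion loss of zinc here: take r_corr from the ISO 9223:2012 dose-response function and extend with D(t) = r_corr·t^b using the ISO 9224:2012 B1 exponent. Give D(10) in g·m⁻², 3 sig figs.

D(10) = 454 g·m⁻²

zinc: T>10 °C ⇒ hinge -0.071·(12.7−10) = -0.1917
  SO₂ term: 0.0129·112.8^0.44·exp(0.046·93-0.1917) = 6.141
  Sd branch = 0.0175·Sd^0.57·e^(0.008·RH+0.085·T) = 3.645 μm/a
  r_corr = 6.141 + 3.645 = 9.786 μm/a
Long-term exponent b (ISO 9224 Table 2, B1) = 0.813
  D(10) = 9.786 × 10^0.813 = 9.786 × 6.501 = 63.62 μm
  Mass loss = 63.62 μm × 7.14 g/cm³ = 454.3 g·m⁻²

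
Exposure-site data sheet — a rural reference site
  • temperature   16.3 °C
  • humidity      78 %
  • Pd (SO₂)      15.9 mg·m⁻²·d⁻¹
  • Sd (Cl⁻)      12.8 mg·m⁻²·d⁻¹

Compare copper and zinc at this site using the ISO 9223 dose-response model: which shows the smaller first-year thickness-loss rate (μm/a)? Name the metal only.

copper: f(T) = -0.080·(T−10) [T>10 °C] = -0.5040
  Pd branch = 0.0053·Pd^0.26·e^(0.059·RH+f) = 0.6552 μm/a
  Sd branch = 0.01025·Sd^0.27·e^(0.036·RH+0.049·T) = 0.7517 μm/a
  r_corr = 0.6552 + 0.7517 = 1.407 μm/a
zinc: T>10 °C ⇒ hinge -0.071·(16.3−10) = -0.4473
  SO₂ term: 0.0129·15.9^0.44·exp(0.046·78-0.4473) = 1.007
  Cl⁻ term: 0.0175·12.8^0.57·exp(0.008·78+0.085·16.3) = 0.5583
  r_corr = 1.007 + 0.5583 = 1.566 μm/a
Ordering by μm/a: zinc (1.57) > copper (1.41)

copper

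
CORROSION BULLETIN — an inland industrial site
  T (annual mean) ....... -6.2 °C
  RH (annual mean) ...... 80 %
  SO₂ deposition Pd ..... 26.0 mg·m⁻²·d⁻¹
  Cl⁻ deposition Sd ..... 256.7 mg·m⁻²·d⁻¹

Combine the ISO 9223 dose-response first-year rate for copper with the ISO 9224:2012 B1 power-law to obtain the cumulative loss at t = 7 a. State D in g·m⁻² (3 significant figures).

copper: f(T) = +0.126·(T−10) [T≤10 °C] = -2.0412
  SO₂ term: 0.0053·26.0^0.26·exp(0.059·80-2.0412) = 0.1801
  Sd branch = 0.01025·Sd^0.27·e^(0.036·RH+0.049·T) = 0.6027 μm/a
  sum: 0.1801 + 0.6027 → r_corr = 0.7828 μm/a
Power-law: D(7) = r_corr · 7^0.667
  D(7) = 0.7828 × 7^0.667 = 0.7828 × 3.662 = 2.866 μm
  Mass loss = 2.866 μm × 8.96 g/cm³ = 25.68 g·m⁻²

D(7) = 25.7 g·m⁻²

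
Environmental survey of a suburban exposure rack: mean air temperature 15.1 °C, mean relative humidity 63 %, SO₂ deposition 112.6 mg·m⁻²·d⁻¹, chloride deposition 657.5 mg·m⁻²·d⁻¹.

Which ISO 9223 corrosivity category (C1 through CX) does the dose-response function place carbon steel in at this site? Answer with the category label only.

C5

carbon steel: T>10 °C ⇒ hinge -0.054·(15.1−10) = -0.2754
  Pd branch = 1.77·Pd^0.52·e^(0.02·RH+f) = 55.26 μm/a
  Cl⁻ term: 0.102·657.5^0.62·exp(0.033·63+0.04·15.1) = 83.35
  r_corr = 55.26 + 83.35 = 138.6 μm/a
ISO 9223 Table 2 (carbon steel): 80 < 139 ≤ 200 μm/a ⇒ C5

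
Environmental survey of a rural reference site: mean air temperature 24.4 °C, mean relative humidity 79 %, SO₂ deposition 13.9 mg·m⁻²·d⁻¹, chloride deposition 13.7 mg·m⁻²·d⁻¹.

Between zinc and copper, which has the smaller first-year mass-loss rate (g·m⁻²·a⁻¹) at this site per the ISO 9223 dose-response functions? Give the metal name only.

zinc

zinc: temperature factor f = -0.071·(14.4) = -1.0224
  sulphur-dioxide contribution → 0.5594 μm/a
  chloride contribution → 1.165 μm/a
  total first-year rate 1.724 μm/a
  mass loss = 1.724 μm/a × 7.14 g/cm³ = 12.31 g·m⁻²·a⁻¹
copper: f(T) = -0.080·(T−10) [T>10 °C] = -1.1520
  sulphur-dioxide contribution → 0.3511 μm/a
  chloride contribution → 1.18 μm/a
  ⇒ r_corr(copper) = 1.531 μm/a
  mass loss = 1.531 μm/a × 8.96 g/cm³ = 13.72 g·m⁻²·a⁻¹
Ordering by g·m⁻²·a⁻¹: copper (13.7) > zinc (12.3)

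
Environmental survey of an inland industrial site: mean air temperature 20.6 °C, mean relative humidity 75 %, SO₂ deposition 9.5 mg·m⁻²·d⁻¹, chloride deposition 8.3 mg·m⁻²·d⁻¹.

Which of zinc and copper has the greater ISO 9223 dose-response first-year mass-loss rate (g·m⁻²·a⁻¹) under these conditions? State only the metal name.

zinc: temperature factor f = -0.071·(10.6) = -0.7526
  sulphur-dioxide contribution → 0.5155 μm/a
  chloride contribution → 0.6137 μm/a
  ⇒ r_corr(zinc) = 1.129 μm/a
  mass loss = 1.129 μm/a × 7.14 g/cm³ = 8.063 g·m⁻²·a⁻¹
copper: temperature factor f = -0.080·(10.6) = -0.8480
  sulphur-dioxide contribution → 0.3404 μm/a
  chloride contribution → 0.741 μm/a
  ⇒ r_corr(copper) = 1.081 μm/a
  mass loss = 1.081 μm/a × 8.96 g/cm³ = 9.69 g·m⁻²·a⁻¹
Ordering by g·m⁻²·a⁻¹: copper (9.69) > zinc (8.06)

copper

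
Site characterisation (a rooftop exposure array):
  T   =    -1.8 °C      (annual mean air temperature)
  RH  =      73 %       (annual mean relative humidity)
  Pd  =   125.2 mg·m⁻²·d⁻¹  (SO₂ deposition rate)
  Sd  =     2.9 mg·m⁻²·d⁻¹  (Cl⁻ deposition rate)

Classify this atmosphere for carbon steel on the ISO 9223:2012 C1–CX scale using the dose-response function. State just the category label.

C2

carbon steel: T≤10 °C ⇒ hinge +0.150·(-1.8−10) = -1.7700
  Pd branch = 1.77·Pd^0.52·e^(0.02·RH+f) = 16 μm/a
  Sd branch = 0.102·Sd^0.62·e^(0.033·RH+0.04·T) = 2.043 μm/a
  r_corr = 16 + 2.043 = 18.04 μm/a
ISO 9223 Table 2 (carbon steel): 1.3 < 18 ≤ 25 μm/a ⇒ C2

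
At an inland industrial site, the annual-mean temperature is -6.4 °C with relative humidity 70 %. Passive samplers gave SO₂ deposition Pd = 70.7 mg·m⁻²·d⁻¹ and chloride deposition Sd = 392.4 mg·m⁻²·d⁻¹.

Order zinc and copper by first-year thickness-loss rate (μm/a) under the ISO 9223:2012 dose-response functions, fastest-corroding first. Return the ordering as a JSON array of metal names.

["zinc", "copper"]

zinc: temperature factor f = +0.038·(-16.4) = -0.6232
  SO₂ term: 0.0129·70.7^0.44·exp(0.046·70-0.6232) = 1.127
  Cl⁻ term: 0.0175·392.4^0.57·exp(0.008·70+0.085·-6.4) = 0.5351
  r_corr = 1.127 + 0.5351 = 1.663 μm/a
copper: temperature factor f = +0.126·(-16.4) = -2.0664
  Pd branch = 0.0053·Pd^0.26·e^(0.059·RH+f) = 0.1263 μm/a
  Cl⁻ term: 0.01025·392.4^0.27·exp(0.036·70+0.049·-6.4) = 0.4669
  r_corr = 0.1263 + 0.4669 = 0.5932 μm/a
Ordering by μm/a: zinc (1.66) > copper (0.593)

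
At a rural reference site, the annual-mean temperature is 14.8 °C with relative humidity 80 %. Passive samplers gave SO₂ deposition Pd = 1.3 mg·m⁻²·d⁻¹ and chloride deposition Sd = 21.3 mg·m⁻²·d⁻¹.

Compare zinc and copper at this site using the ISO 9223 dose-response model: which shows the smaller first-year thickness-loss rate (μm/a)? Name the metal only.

zinc

zinc: f(T) = -0.071·(T−10) [T>10 °C] = -0.3408
  SO₂ term: 0.0129·1.3^0.44·exp(0.046·80-0.3408) = 0.4082
  Cl⁻ term: 0.0175·21.3^0.57·exp(0.008·80+0.085·14.8) = 0.6676
  sum: 0.4082 + 0.6676 → r_corr = 1.076 μm/a
copper: temperature factor f = -0.080·(4.8) = -0.3840
  SO₂ term: 0.0053·1.3^0.26·exp(0.059·80-0.3840) = 0.4335
  Cl⁻ term: 0.01025·21.3^0.27·exp(0.036·80+0.049·14.8) = 0.8612
  sum: 0.4335 + 0.8612 → r_corr = 1.295 μm/a
Ordering by μm/a: copper (1.29) > zinc (1.08)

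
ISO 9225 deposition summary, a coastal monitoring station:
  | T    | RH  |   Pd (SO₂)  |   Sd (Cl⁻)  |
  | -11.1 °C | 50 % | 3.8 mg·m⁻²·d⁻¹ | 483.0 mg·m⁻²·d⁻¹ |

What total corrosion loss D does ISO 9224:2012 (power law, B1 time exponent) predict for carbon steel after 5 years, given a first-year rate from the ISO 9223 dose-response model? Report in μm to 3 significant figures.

D(5) = 37.4 μm

carbon steel: f(T) = +0.150·(T−10) [T≤10 °C] = -3.1650
  SO₂ term: 1.77·3.8^0.52·exp(0.02·50-3.1650) = 0.4066
  Cl⁻ term: 0.102·483.0^0.62·exp(0.033·50+0.04·-11.1) = 15.72
  r_corr = 0.4066 + 15.72 = 16.12 μm/a
Power-law: D(5) = r_corr · 5^0.523
  D(5) = 16.12 × 5^0.523 = 16.12 × 2.32 = 37.42 μm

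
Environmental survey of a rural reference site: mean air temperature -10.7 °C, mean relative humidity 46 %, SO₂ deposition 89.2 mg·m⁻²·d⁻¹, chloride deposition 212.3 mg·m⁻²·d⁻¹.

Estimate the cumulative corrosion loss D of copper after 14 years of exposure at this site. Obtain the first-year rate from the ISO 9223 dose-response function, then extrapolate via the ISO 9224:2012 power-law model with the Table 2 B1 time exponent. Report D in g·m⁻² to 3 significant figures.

D(14) = 8.02 g·m⁻²

copper: temperature factor f = +0.126·(-20.7) = -2.6082
  Pd branch = 0.0053·Pd^0.26·e^(0.059·RH+f) = 0.01894 μm/a
  Sd branch = 0.01025·Sd^0.27·e^(0.036·RH+0.049·T) = 0.135 μm/a
  sum: 0.01894 + 0.135 → r_corr = 0.154 μm/a
ISO 9224: D(t) = r_corr · t^b with b = 0.667 (copper, B1)
  D(14) = 0.154 × 14^0.667 = 0.154 × 5.814 = 0.8953 μm
  Mass loss = 0.8953 μm × 8.96 g/cm³ = 8.022 g·m⁻²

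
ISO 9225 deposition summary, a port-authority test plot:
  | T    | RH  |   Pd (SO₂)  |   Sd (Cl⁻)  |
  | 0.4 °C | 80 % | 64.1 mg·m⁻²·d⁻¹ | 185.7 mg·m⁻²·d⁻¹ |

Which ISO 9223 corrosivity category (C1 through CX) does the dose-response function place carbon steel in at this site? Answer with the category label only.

carbon steel: f(T) = +0.150·(T−10) [T≤10 °C] = -1.4400
  SO₂ term: 1.77·64.1^0.52·exp(0.02·80-1.4400) = 18.07
  Cl⁻ term: 0.102·185.7^0.62·exp(0.033·80+0.04·0.4) = 37.05
  sum: 18.07 + 37.05 → r_corr = 55.12 μm/a
Category bounds: 50…80 μm/a bracket r_corr ⇒ C4

C4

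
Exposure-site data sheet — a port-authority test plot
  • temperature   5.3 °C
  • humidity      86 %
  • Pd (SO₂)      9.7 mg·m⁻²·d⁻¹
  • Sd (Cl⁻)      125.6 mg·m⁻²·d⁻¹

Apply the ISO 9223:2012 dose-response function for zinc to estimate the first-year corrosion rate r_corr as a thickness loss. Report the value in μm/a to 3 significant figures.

zinc: temperature factor f = +0.038·(-4.7) = -0.1786
  Pd branch = 0.0129·Pd^0.44·e^(0.046·RH+f) = 1.532 μm/a
  Cl⁻ term: 0.0175·125.6^0.57·exp(0.008·86+0.085·5.3) = 0.8588
  sum: 1.532 + 0.8588 → r_corr = 2.391 μm/a

r_corr = 2.39 μm/a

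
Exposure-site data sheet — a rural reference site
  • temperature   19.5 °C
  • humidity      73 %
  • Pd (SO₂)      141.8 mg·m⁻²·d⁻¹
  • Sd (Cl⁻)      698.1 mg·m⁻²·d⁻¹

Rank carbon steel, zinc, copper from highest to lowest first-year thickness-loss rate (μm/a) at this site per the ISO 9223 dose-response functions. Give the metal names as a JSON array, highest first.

["carbon steel", "zinc", "copper"]

carbon steel: temperature factor f = -0.054·(9.5) = -0.5130
  Pd branch = 1.77·Pd^0.52·e^(0.02·RH+f) = 60 μm/a
  Cl⁻ term: 0.102·698.1^0.62·exp(0.033·73+0.04·19.5) = 143.5
  sum: 60 + 143.5 → r_corr = 203.5 μm/a
zinc: temperature factor f = -0.071·(9.5) = -0.6745
  Pd branch = 0.0129·Pd^0.44·e^(0.046·RH+f) = 1.67 μm/a
  Sd branch = 0.0175·Sd^0.57·e^(0.008·RH+0.085·T) = 6.879 μm/a
  sum: 1.67 + 6.879 → r_corr = 8.549 μm/a
copper: f(T) = -0.080·(T−10) [T>10 °C] = -0.7600
  SO₂ term: 0.0053·141.8^0.26·exp(0.059·73-0.7600) = 0.667
  Cl⁻ term: 0.01025·698.1^0.27·exp(0.036·73+0.049·19.5) = 2.162
  sum: 0.667 + 2.162 → r_corr = 2.829 μm/a
Ordering by μm/a: carbon steel (203) > zinc (8.55) > copper (2.83)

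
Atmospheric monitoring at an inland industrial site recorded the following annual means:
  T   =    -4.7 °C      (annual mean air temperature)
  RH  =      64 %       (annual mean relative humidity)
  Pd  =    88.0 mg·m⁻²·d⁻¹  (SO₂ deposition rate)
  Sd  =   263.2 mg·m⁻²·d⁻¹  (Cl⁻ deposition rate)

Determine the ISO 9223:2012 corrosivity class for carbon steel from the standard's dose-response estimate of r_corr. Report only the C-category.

C3

carbon steel: temperature factor f = +0.150·(-14.7) = -2.2050
  SO₂ term: 1.77·88.0^0.52·exp(0.02·64-2.2050) = 7.201
  Sd branch = 0.102·Sd^0.62·e^(0.033·RH+0.04·T) = 22.12 μm/a
  sum: 7.201 + 22.12 → r_corr = 29.32 μm/a
Category bounds: 25…50 μm/a bracket r_corr ⇒ C3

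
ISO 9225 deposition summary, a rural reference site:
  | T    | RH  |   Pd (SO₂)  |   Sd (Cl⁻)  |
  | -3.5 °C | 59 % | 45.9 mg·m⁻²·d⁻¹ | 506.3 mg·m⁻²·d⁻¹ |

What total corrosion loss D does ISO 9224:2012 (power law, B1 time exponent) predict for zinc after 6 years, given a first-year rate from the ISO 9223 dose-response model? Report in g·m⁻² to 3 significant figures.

zinc: T≤10 °C ⇒ hinge +0.038·(-3.5−10) = -0.5130
  SO₂ term: 0.0129·45.9^0.44·exp(0.046·59-0.5130) = 0.6276
  Sd branch = 0.0175·Sd^0.57·e^(0.008·RH+0.085·T) = 0.725 μm/a
  r_corr = 0.6276 + 0.725 = 1.353 μm/a
ISO 9224: D(t) = r_corr · t^b with b = 0.813 (zinc, B1)
  D(6) = 1.353 × 6^0.813 = 1.353 × 4.292 = 5.805 μm
  Mass loss = 5.805 μm × 7.14 g/cm³ = 41.45 g·m⁻²

D(6) = 41.4 g·m⁻²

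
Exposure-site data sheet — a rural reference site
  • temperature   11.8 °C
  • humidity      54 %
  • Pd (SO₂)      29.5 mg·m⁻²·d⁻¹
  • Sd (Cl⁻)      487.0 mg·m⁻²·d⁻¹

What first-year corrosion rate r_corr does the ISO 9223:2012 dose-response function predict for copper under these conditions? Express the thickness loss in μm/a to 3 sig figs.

copper: T>10 °C ⇒ hinge -0.080·(11.8−10) = -0.1440
  Pd branch = 0.0053·Pd^0.26·e^(0.059·RH+f) = 0.2676 μm/a
  Cl⁻ term: 0.01025·487.0^0.27·exp(0.036·54+0.049·11.8) = 0.6788
  r_corr = 0.2676 + 0.6788 = 0.9464 μm/a

r_corr = 0.946 μm/a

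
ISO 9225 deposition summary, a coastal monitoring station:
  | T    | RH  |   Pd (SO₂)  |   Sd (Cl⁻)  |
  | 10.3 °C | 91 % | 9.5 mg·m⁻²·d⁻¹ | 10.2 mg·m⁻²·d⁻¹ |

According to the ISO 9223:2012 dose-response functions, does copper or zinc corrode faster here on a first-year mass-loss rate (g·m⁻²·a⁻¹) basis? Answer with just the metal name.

copper: f(T) = -0.080·(T−10) [T>10 °C] = -0.0240
  SO₂ term: 0.0053·9.5^0.26·exp(0.059·91-0.0240) = 1.994
  Cl⁻ term: 0.01025·10.2^0.27·exp(0.036·91+0.049·10.3) = 0.8414
  sum: 1.994 + 0.8414 → r_corr = 2.836 μm/a
  mass loss = 2.836 μm/a × 8.96 g/cm³ = 25.41 g·m⁻²·a⁻¹
zinc: f(T) = -0.071·(T−10) [T>10 °C] = -0.0213
  SO₂ term: 0.0129·9.5^0.44·exp(0.046·91-0.0213) = 2.236
  Cl⁻ term: 0.0175·10.2^0.57·exp(0.008·91+0.085·10.3) = 0.3268
  r_corr = 2.236 + 0.3268 = 2.563 μm/a
  mass loss = 2.563 μm/a × 7.14 g/cm³ = 18.3 g·m⁻²·a⁻¹
Ordering by g·m⁻²·a⁻¹: copper (25.4) > zinc (18.3)

copper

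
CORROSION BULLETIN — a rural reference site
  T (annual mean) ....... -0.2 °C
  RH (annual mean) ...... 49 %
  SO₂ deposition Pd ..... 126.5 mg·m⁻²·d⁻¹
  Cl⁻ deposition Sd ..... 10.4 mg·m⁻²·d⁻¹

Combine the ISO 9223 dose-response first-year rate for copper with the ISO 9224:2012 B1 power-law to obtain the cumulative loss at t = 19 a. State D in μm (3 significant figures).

copper: temperature factor f = +0.126·(-10.2) = -1.2852
  Pd branch = 0.0053·Pd^0.26·e^(0.059·RH+f) = 0.09294 μm/a
  Cl⁻ term: 0.01025·10.4^0.27·exp(0.036·49+0.049·-0.2) = 0.1115
  r_corr = 0.09294 + 0.1115 = 0.2044 μm/a
Long-term exponent b (ISO 9224 Table 2, B1) = 0.667
  D(19) = 0.2044 × 19^0.667 = 0.2044 × 7.127 = 1.457 μm

D(19) = 1.46 μm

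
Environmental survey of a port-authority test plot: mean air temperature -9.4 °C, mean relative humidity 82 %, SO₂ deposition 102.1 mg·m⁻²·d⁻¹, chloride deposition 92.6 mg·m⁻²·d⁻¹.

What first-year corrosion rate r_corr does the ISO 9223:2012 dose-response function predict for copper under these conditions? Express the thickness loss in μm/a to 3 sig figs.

r_corr = 0.614 μm/a

copper: T≤10 °C ⇒ hinge +0.126·(-9.4−10) = -2.4444
  SO₂ term: 0.0053·102.1^0.26·exp(0.059·82-2.4444) = 0.1933
  Cl⁻ term: 0.01025·92.6^0.27·exp(0.036·82+0.049·-9.4) = 0.4204
  r_corr = 0.1933 + 0.4204 = 0.6137 μm/a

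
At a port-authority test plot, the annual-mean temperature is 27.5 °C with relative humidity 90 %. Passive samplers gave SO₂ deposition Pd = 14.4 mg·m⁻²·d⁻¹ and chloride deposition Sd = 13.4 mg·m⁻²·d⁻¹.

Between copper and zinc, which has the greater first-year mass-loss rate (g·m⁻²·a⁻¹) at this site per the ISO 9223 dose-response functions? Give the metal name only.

copper

copper: f(T) = -0.080·(T−10) [T>10 °C] = -1.4000
  Pd branch = 0.0053·Pd^0.26·e^(0.059·RH+f) = 0.5291 μm/a
  Sd branch = 0.01025·Sd^0.27·e^(0.036·RH+0.049·T) = 2.029 μm/a
  r_corr = 0.5291 + 2.029 = 2.559 μm/a
  mass loss = 2.559 μm/a × 8.96 g/cm³ = 22.92 g·m⁻²·a⁻¹
zinc: f(T) = -0.071·(T−10) [T>10 °C] = -1.2425
  SO₂ term: 0.0129·14.4^0.44·exp(0.046·90-1.2425) = 0.7562
  Sd branch = 0.0175·Sd^0.57·e^(0.008·RH+0.085·T) = 1.634 μm/a
  sum: 0.7562 + 1.634 → r_corr = 2.391 μm/a
  mass loss = 2.391 μm/a × 7.14 g/cm³ = 17.07 g·m⁻²·a⁻¹
Ordering by g·m⁻²·a⁻¹: copper (22.9) > zinc (17.1)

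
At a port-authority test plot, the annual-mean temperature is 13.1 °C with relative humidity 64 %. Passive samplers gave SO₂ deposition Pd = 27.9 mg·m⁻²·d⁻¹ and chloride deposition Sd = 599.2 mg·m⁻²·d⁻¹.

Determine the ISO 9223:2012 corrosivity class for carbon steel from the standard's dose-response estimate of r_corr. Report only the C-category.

C5

carbon steel: T>10 °C ⇒ hinge -0.054·(13.1−10) = -0.1674
  sulphur-dioxide contribution → 30.4 μm/a
  chloride contribution → 75.07 μm/a
  ⇒ r_corr(carbon steel) = 105.5 μm/a
105 μm/a falls in (80, 200] for carbon steel → category C5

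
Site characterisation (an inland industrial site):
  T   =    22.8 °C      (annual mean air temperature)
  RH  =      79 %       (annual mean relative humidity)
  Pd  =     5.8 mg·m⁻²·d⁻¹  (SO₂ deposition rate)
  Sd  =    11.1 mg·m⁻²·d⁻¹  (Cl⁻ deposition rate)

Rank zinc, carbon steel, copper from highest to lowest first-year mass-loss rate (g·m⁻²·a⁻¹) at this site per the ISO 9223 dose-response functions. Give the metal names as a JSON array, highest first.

["carbon steel", "copper", "zinc"]

zinc: f(T) = -0.071·(T−10) [T>10 °C] = -0.9088
  sulphur-dioxide contribution → 0.4266 μm/a
  chloride contribution → 0.9016 μm/a
  ⇒ r_corr(zinc) = 1.328 μm/a
  mass loss = 1.328 μm/a × 7.14 g/cm³ = 9.483 g·m⁻²·a⁻¹
carbon steel: f(T) = -0.054·(T−10) [T>10 °C] = -0.6912
  sulphur-dioxide contribution → 10.74 μm/a
  chloride contribution → 15.31 μm/a
  total first-year rate 26.05 μm/a
  mass loss = 26.05 μm/a × 7.85 g/cm³ = 204.5 g·m⁻²·a⁻¹
copper: temperature factor f = -0.080·(12.8) = -1.0240
  sulphur-dioxide contribution → 0.3179 μm/a
  chloride contribution → 1.031 μm/a
  ⇒ r_corr(copper) = 1.349 μm/a
  mass loss = 1.349 μm/a × 8.96 g/cm³ = 12.09 g·m⁻²·a⁻¹
Ordering by g·m⁻²·a⁻¹: carbon steel (204) > copper (12.1) > zinc (9.48)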